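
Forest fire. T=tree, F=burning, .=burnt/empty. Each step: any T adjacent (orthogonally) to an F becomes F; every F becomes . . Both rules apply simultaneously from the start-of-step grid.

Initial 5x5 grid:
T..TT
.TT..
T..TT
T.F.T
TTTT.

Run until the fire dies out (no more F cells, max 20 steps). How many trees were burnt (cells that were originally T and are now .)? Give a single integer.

Answer: 6

Derivation:
Step 1: +1 fires, +1 burnt (F count now 1)
Step 2: +2 fires, +1 burnt (F count now 2)
Step 3: +1 fires, +2 burnt (F count now 1)
Step 4: +1 fires, +1 burnt (F count now 1)
Step 5: +1 fires, +1 burnt (F count now 1)
Step 6: +0 fires, +1 burnt (F count now 0)
Fire out after step 6
Initially T: 14, now '.': 17
Total burnt (originally-T cells now '.'): 6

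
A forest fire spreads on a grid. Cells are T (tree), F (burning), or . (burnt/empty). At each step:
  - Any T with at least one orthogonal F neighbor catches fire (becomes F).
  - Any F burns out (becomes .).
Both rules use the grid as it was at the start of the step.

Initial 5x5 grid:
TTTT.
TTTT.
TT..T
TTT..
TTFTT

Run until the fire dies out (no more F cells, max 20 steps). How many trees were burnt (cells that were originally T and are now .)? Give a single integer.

Answer: 17

Derivation:
Step 1: +3 fires, +1 burnt (F count now 3)
Step 2: +3 fires, +3 burnt (F count now 3)
Step 3: +2 fires, +3 burnt (F count now 2)
Step 4: +2 fires, +2 burnt (F count now 2)
Step 5: +3 fires, +2 burnt (F count now 3)
Step 6: +3 fires, +3 burnt (F count now 3)
Step 7: +1 fires, +3 burnt (F count now 1)
Step 8: +0 fires, +1 burnt (F count now 0)
Fire out after step 8
Initially T: 18, now '.': 24
Total burnt (originally-T cells now '.'): 17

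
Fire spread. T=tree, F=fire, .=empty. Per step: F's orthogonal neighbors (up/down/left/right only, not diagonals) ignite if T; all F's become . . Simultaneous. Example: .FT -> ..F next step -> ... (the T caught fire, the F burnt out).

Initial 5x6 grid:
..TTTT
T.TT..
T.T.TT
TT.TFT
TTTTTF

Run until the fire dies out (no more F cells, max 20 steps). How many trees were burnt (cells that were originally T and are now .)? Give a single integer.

Step 1: +4 fires, +2 burnt (F count now 4)
Step 2: +2 fires, +4 burnt (F count now 2)
Step 3: +1 fires, +2 burnt (F count now 1)
Step 4: +1 fires, +1 burnt (F count now 1)
Step 5: +2 fires, +1 burnt (F count now 2)
Step 6: +1 fires, +2 burnt (F count now 1)
Step 7: +1 fires, +1 burnt (F count now 1)
Step 8: +1 fires, +1 burnt (F count now 1)
Step 9: +0 fires, +1 burnt (F count now 0)
Fire out after step 9
Initially T: 20, now '.': 23
Total burnt (originally-T cells now '.'): 13

Answer: 13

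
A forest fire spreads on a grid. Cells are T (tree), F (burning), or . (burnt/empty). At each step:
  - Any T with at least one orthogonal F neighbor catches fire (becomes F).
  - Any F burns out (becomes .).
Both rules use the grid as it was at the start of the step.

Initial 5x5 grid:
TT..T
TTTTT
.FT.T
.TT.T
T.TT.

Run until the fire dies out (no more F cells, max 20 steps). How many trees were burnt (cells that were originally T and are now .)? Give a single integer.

Step 1: +3 fires, +1 burnt (F count now 3)
Step 2: +4 fires, +3 burnt (F count now 4)
Step 3: +3 fires, +4 burnt (F count now 3)
Step 4: +2 fires, +3 burnt (F count now 2)
Step 5: +2 fires, +2 burnt (F count now 2)
Step 6: +1 fires, +2 burnt (F count now 1)
Step 7: +0 fires, +1 burnt (F count now 0)
Fire out after step 7
Initially T: 16, now '.': 24
Total burnt (originally-T cells now '.'): 15

Answer: 15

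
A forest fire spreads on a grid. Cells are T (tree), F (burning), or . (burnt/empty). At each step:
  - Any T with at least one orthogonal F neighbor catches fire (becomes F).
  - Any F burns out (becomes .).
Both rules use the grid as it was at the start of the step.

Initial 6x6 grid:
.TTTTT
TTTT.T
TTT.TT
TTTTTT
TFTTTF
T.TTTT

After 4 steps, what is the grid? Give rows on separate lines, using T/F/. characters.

Step 1: 6 trees catch fire, 2 burn out
  .TTTTT
  TTTT.T
  TTT.TT
  TFTTTF
  F.FTF.
  T.TTTF
Step 2: 9 trees catch fire, 6 burn out
  .TTTTT
  TTTT.T
  TFT.TF
  F.FTF.
  ...F..
  F.FTF.
Step 3: 7 trees catch fire, 9 burn out
  .TTTTT
  TFTT.F
  F.F.F.
  ...F..
  ......
  ...F..
Step 4: 4 trees catch fire, 7 burn out
  .FTTTF
  F.FT..
  ......
  ......
  ......
  ......

.FTTTF
F.FT..
......
......
......
......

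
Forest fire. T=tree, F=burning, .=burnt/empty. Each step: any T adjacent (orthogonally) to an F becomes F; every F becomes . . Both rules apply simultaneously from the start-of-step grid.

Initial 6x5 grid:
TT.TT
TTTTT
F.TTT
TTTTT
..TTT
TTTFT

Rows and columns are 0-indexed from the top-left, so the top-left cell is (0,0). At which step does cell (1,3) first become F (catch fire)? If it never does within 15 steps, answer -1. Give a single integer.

Step 1: cell (1,3)='T' (+5 fires, +2 burnt)
Step 2: cell (1,3)='T' (+7 fires, +5 burnt)
Step 3: cell (1,3)='T' (+6 fires, +7 burnt)
Step 4: cell (1,3)='F' (+3 fires, +6 burnt)
  -> target ignites at step 4
Step 5: cell (1,3)='.' (+2 fires, +3 burnt)
Step 6: cell (1,3)='.' (+1 fires, +2 burnt)
Step 7: cell (1,3)='.' (+0 fires, +1 burnt)
  fire out at step 7

4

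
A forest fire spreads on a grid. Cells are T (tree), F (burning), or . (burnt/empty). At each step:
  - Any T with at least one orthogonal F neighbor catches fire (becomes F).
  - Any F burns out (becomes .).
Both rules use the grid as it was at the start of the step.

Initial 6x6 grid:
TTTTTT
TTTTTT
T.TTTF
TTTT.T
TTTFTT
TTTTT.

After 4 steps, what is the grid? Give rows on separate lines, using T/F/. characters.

Step 1: 7 trees catch fire, 2 burn out
  TTTTTT
  TTTTTF
  T.TTF.
  TTTF.F
  TTF.FT
  TTTFT.
Step 2: 8 trees catch fire, 7 burn out
  TTTTTF
  TTTTF.
  T.TF..
  TTF...
  TF...F
  TTF.F.
Step 3: 6 trees catch fire, 8 burn out
  TTTTF.
  TTTF..
  T.F...
  TF....
  F.....
  TF....
Step 4: 4 trees catch fire, 6 burn out
  TTTF..
  TTF...
  T.....
  F.....
  ......
  F.....

TTTF..
TTF...
T.....
F.....
......
F.....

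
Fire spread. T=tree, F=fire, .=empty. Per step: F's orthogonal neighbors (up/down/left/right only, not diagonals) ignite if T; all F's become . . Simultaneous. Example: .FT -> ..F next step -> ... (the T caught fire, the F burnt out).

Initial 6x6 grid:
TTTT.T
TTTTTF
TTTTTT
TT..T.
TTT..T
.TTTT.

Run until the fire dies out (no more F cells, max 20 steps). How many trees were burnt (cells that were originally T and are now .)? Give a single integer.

Answer: 26

Derivation:
Step 1: +3 fires, +1 burnt (F count now 3)
Step 2: +2 fires, +3 burnt (F count now 2)
Step 3: +4 fires, +2 burnt (F count now 4)
Step 4: +3 fires, +4 burnt (F count now 3)
Step 5: +3 fires, +3 burnt (F count now 3)
Step 6: +3 fires, +3 burnt (F count now 3)
Step 7: +2 fires, +3 burnt (F count now 2)
Step 8: +3 fires, +2 burnt (F count now 3)
Step 9: +1 fires, +3 burnt (F count now 1)
Step 10: +1 fires, +1 burnt (F count now 1)
Step 11: +1 fires, +1 burnt (F count now 1)
Step 12: +0 fires, +1 burnt (F count now 0)
Fire out after step 12
Initially T: 27, now '.': 35
Total burnt (originally-T cells now '.'): 26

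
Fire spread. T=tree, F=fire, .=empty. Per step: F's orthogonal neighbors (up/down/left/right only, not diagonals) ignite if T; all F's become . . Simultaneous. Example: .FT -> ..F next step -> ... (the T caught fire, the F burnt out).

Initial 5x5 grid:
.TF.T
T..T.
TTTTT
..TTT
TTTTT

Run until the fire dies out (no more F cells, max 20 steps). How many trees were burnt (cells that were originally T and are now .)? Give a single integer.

Answer: 1

Derivation:
Step 1: +1 fires, +1 burnt (F count now 1)
Step 2: +0 fires, +1 burnt (F count now 0)
Fire out after step 2
Initially T: 17, now '.': 9
Total burnt (originally-T cells now '.'): 1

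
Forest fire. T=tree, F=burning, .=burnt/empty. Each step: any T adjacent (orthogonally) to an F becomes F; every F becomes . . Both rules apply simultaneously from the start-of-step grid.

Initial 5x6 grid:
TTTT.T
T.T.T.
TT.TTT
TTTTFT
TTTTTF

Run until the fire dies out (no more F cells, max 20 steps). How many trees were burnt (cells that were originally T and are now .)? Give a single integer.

Step 1: +4 fires, +2 burnt (F count now 4)
Step 2: +5 fires, +4 burnt (F count now 5)
Step 3: +2 fires, +5 burnt (F count now 2)
Step 4: +3 fires, +2 burnt (F count now 3)
Step 5: +2 fires, +3 burnt (F count now 2)
Step 6: +1 fires, +2 burnt (F count now 1)
Step 7: +1 fires, +1 burnt (F count now 1)
Step 8: +1 fires, +1 burnt (F count now 1)
Step 9: +1 fires, +1 burnt (F count now 1)
Step 10: +2 fires, +1 burnt (F count now 2)
Step 11: +0 fires, +2 burnt (F count now 0)
Fire out after step 11
Initially T: 23, now '.': 29
Total burnt (originally-T cells now '.'): 22

Answer: 22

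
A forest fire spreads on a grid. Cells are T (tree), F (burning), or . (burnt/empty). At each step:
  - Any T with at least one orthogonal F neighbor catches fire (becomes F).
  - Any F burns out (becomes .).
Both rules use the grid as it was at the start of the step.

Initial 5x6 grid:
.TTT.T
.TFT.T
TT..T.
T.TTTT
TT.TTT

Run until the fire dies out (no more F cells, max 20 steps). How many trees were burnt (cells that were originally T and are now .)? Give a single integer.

Answer: 10

Derivation:
Step 1: +3 fires, +1 burnt (F count now 3)
Step 2: +3 fires, +3 burnt (F count now 3)
Step 3: +1 fires, +3 burnt (F count now 1)
Step 4: +1 fires, +1 burnt (F count now 1)
Step 5: +1 fires, +1 burnt (F count now 1)
Step 6: +1 fires, +1 burnt (F count now 1)
Step 7: +0 fires, +1 burnt (F count now 0)
Fire out after step 7
Initially T: 20, now '.': 20
Total burnt (originally-T cells now '.'): 10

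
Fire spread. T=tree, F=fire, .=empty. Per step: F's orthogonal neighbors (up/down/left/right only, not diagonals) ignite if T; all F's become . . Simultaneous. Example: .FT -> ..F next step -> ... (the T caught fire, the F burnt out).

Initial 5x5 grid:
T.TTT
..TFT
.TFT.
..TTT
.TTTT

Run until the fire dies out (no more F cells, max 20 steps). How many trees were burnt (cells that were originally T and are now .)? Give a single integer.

Step 1: +6 fires, +2 burnt (F count now 6)
Step 2: +4 fires, +6 burnt (F count now 4)
Step 3: +3 fires, +4 burnt (F count now 3)
Step 4: +1 fires, +3 burnt (F count now 1)
Step 5: +0 fires, +1 burnt (F count now 0)
Fire out after step 5
Initially T: 15, now '.': 24
Total burnt (originally-T cells now '.'): 14

Answer: 14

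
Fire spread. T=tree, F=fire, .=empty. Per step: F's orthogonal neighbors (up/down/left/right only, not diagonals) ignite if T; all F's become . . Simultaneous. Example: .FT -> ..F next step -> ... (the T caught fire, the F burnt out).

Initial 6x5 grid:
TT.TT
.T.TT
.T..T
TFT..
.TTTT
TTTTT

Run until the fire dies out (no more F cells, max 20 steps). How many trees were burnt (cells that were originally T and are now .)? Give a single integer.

Answer: 15

Derivation:
Step 1: +4 fires, +1 burnt (F count now 4)
Step 2: +3 fires, +4 burnt (F count now 3)
Step 3: +4 fires, +3 burnt (F count now 4)
Step 4: +3 fires, +4 burnt (F count now 3)
Step 5: +1 fires, +3 burnt (F count now 1)
Step 6: +0 fires, +1 burnt (F count now 0)
Fire out after step 6
Initially T: 20, now '.': 25
Total burnt (originally-T cells now '.'): 15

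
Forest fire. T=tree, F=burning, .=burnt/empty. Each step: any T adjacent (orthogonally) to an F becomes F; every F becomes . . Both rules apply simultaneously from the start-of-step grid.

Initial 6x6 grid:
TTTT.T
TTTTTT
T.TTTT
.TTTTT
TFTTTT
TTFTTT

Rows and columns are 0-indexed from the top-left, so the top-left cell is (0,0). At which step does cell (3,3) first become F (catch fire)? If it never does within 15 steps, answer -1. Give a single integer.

Step 1: cell (3,3)='T' (+5 fires, +2 burnt)
Step 2: cell (3,3)='T' (+4 fires, +5 burnt)
Step 3: cell (3,3)='F' (+4 fires, +4 burnt)
  -> target ignites at step 3
Step 4: cell (3,3)='.' (+4 fires, +4 burnt)
Step 5: cell (3,3)='.' (+5 fires, +4 burnt)
Step 6: cell (3,3)='.' (+5 fires, +5 burnt)
Step 7: cell (3,3)='.' (+3 fires, +5 burnt)
Step 8: cell (3,3)='.' (+1 fires, +3 burnt)
Step 9: cell (3,3)='.' (+0 fires, +1 burnt)
  fire out at step 9

3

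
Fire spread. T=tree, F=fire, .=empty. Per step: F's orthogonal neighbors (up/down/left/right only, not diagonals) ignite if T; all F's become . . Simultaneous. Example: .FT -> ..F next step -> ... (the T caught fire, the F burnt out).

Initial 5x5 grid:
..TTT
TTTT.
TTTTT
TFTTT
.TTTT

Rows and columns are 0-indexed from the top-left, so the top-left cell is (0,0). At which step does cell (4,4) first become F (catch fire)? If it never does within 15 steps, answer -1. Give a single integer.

Step 1: cell (4,4)='T' (+4 fires, +1 burnt)
Step 2: cell (4,4)='T' (+5 fires, +4 burnt)
Step 3: cell (4,4)='T' (+5 fires, +5 burnt)
Step 4: cell (4,4)='F' (+4 fires, +5 burnt)
  -> target ignites at step 4
Step 5: cell (4,4)='.' (+1 fires, +4 burnt)
Step 6: cell (4,4)='.' (+1 fires, +1 burnt)
Step 7: cell (4,4)='.' (+0 fires, +1 burnt)
  fire out at step 7

4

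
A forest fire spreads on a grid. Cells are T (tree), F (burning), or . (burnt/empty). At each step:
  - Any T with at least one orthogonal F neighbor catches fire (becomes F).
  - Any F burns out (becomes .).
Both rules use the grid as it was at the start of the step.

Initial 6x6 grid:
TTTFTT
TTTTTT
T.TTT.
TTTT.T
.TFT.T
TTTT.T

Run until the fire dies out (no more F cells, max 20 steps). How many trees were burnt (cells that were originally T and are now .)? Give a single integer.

Step 1: +7 fires, +2 burnt (F count now 7)
Step 2: +10 fires, +7 burnt (F count now 10)
Step 3: +6 fires, +10 burnt (F count now 6)
Step 4: +2 fires, +6 burnt (F count now 2)
Step 5: +0 fires, +2 burnt (F count now 0)
Fire out after step 5
Initially T: 28, now '.': 33
Total burnt (originally-T cells now '.'): 25

Answer: 25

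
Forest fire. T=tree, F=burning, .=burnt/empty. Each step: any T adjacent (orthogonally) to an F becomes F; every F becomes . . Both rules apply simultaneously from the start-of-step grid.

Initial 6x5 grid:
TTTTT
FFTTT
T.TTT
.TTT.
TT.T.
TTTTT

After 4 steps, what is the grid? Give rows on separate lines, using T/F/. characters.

Step 1: 4 trees catch fire, 2 burn out
  FFTTT
  ..FTT
  F.TTT
  .TTT.
  TT.T.
  TTTTT
Step 2: 3 trees catch fire, 4 burn out
  ..FTT
  ...FT
  ..FTT
  .TTT.
  TT.T.
  TTTTT
Step 3: 4 trees catch fire, 3 burn out
  ...FT
  ....F
  ...FT
  .TFT.
  TT.T.
  TTTTT
Step 4: 4 trees catch fire, 4 burn out
  ....F
  .....
  ....F
  .F.F.
  TT.T.
  TTTTT

....F
.....
....F
.F.F.
TT.T.
TTTTT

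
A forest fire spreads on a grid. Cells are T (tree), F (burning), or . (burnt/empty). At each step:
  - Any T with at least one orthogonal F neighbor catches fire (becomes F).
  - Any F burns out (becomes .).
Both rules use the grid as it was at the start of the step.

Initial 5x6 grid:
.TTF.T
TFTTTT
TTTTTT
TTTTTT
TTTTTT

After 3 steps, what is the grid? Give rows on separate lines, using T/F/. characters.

Step 1: 6 trees catch fire, 2 burn out
  .FF..T
  F.FFTT
  TFTTTT
  TTTTTT
  TTTTTT
Step 2: 5 trees catch fire, 6 burn out
  .....T
  ....FT
  F.FFTT
  TFTTTT
  TTTTTT
Step 3: 6 trees catch fire, 5 burn out
  .....T
  .....F
  ....FT
  F.FFTT
  TFTTTT

.....T
.....F
....FT
F.FFTT
TFTTTT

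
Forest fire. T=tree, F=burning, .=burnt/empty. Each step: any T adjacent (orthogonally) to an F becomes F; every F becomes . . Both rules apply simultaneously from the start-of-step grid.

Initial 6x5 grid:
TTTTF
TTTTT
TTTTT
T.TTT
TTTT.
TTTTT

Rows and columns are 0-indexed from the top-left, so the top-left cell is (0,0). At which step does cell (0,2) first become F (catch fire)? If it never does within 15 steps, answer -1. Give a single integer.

Step 1: cell (0,2)='T' (+2 fires, +1 burnt)
Step 2: cell (0,2)='F' (+3 fires, +2 burnt)
  -> target ignites at step 2
Step 3: cell (0,2)='.' (+4 fires, +3 burnt)
Step 4: cell (0,2)='.' (+4 fires, +4 burnt)
Step 5: cell (0,2)='.' (+4 fires, +4 burnt)
Step 6: cell (0,2)='.' (+3 fires, +4 burnt)
Step 7: cell (0,2)='.' (+4 fires, +3 burnt)
Step 8: cell (0,2)='.' (+2 fires, +4 burnt)
Step 9: cell (0,2)='.' (+1 fires, +2 burnt)
Step 10: cell (0,2)='.' (+0 fires, +1 burnt)
  fire out at step 10

2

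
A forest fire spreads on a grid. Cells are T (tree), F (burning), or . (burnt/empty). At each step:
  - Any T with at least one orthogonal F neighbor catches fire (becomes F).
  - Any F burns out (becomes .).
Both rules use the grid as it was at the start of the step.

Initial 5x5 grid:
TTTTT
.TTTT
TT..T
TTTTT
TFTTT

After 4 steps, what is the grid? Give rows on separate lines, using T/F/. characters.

Step 1: 3 trees catch fire, 1 burn out
  TTTTT
  .TTTT
  TT..T
  TFTTT
  F.FTT
Step 2: 4 trees catch fire, 3 burn out
  TTTTT
  .TTTT
  TF..T
  F.FTT
  ...FT
Step 3: 4 trees catch fire, 4 burn out
  TTTTT
  .FTTT
  F...T
  ...FT
  ....F
Step 4: 3 trees catch fire, 4 burn out
  TFTTT
  ..FTT
  ....T
  ....F
  .....

TFTTT
..FTT
....T
....F
.....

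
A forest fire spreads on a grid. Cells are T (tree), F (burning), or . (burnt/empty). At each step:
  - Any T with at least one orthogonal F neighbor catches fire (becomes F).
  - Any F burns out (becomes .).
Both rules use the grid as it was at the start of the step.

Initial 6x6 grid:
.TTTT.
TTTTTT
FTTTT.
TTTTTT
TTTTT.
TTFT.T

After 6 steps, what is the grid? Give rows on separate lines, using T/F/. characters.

Step 1: 6 trees catch fire, 2 burn out
  .TTTT.
  FTTTTT
  .FTTT.
  FTTTTT
  TTFTT.
  TF.F.T
Step 2: 8 trees catch fire, 6 burn out
  .TTTT.
  .FTTTT
  ..FTT.
  .FFTTT
  FF.FT.
  F....T
Step 3: 5 trees catch fire, 8 burn out
  .FTTT.
  ..FTTT
  ...FT.
  ...FTT
  ....F.
  .....T
Step 4: 4 trees catch fire, 5 burn out
  ..FTT.
  ...FTT
  ....F.
  ....FT
  ......
  .....T
Step 5: 3 trees catch fire, 4 burn out
  ...FT.
  ....FT
  ......
  .....F
  ......
  .....T
Step 6: 2 trees catch fire, 3 burn out
  ....F.
  .....F
  ......
  ......
  ......
  .....T

....F.
.....F
......
......
......
.....T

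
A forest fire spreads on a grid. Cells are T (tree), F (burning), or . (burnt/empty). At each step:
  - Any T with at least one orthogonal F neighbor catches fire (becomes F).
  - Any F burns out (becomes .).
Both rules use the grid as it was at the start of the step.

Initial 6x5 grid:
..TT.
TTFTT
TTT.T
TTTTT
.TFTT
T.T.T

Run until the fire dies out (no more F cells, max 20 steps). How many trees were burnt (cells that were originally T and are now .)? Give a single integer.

Step 1: +8 fires, +2 burnt (F count now 8)
Step 2: +7 fires, +8 burnt (F count now 7)
Step 3: +5 fires, +7 burnt (F count now 5)
Step 4: +0 fires, +5 burnt (F count now 0)
Fire out after step 4
Initially T: 21, now '.': 29
Total burnt (originally-T cells now '.'): 20

Answer: 20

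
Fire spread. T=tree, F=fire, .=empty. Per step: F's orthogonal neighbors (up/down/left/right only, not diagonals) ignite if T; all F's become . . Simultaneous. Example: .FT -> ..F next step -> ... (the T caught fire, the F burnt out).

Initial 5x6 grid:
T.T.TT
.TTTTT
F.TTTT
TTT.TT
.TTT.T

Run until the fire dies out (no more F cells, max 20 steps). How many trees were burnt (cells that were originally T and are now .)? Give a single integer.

Answer: 21

Derivation:
Step 1: +1 fires, +1 burnt (F count now 1)
Step 2: +1 fires, +1 burnt (F count now 1)
Step 3: +2 fires, +1 burnt (F count now 2)
Step 4: +2 fires, +2 burnt (F count now 2)
Step 5: +3 fires, +2 burnt (F count now 3)
Step 6: +4 fires, +3 burnt (F count now 4)
Step 7: +3 fires, +4 burnt (F count now 3)
Step 8: +3 fires, +3 burnt (F count now 3)
Step 9: +2 fires, +3 burnt (F count now 2)
Step 10: +0 fires, +2 burnt (F count now 0)
Fire out after step 10
Initially T: 22, now '.': 29
Total burnt (originally-T cells now '.'): 21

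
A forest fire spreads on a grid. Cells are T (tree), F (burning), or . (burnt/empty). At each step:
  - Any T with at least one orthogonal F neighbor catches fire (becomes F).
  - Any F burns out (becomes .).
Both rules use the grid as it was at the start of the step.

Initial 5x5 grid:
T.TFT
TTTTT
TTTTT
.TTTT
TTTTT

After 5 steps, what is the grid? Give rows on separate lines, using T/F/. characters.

Step 1: 3 trees catch fire, 1 burn out
  T.F.F
  TTTFT
  TTTTT
  .TTTT
  TTTTT
Step 2: 3 trees catch fire, 3 burn out
  T....
  TTF.F
  TTTFT
  .TTTT
  TTTTT
Step 3: 4 trees catch fire, 3 burn out
  T....
  TF...
  TTF.F
  .TTFT
  TTTTT
Step 4: 5 trees catch fire, 4 burn out
  T....
  F....
  TF...
  .TF.F
  TTTFT
Step 5: 5 trees catch fire, 5 burn out
  F....
  .....
  F....
  .F...
  TTF.F

F....
.....
F....
.F...
TTF.F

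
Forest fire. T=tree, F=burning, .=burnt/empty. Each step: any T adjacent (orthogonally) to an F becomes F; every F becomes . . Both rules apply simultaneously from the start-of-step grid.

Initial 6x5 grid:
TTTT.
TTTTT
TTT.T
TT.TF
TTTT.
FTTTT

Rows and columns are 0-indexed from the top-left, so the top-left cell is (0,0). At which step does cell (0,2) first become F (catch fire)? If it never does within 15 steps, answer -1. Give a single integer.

Step 1: cell (0,2)='T' (+4 fires, +2 burnt)
Step 2: cell (0,2)='T' (+5 fires, +4 burnt)
Step 3: cell (0,2)='T' (+5 fires, +5 burnt)
Step 4: cell (0,2)='T' (+5 fires, +5 burnt)
Step 5: cell (0,2)='F' (+4 fires, +5 burnt)
  -> target ignites at step 5
Step 6: cell (0,2)='.' (+1 fires, +4 burnt)
Step 7: cell (0,2)='.' (+0 fires, +1 burnt)
  fire out at step 7

5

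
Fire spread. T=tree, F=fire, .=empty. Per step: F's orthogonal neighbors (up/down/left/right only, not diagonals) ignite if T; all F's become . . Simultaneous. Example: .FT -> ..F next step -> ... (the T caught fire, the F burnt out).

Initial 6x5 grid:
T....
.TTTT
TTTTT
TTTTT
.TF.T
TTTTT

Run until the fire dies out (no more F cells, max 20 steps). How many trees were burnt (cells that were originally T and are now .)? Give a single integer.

Step 1: +3 fires, +1 burnt (F count now 3)
Step 2: +5 fires, +3 burnt (F count now 5)
Step 3: +7 fires, +5 burnt (F count now 7)
Step 4: +5 fires, +7 burnt (F count now 5)
Step 5: +1 fires, +5 burnt (F count now 1)
Step 6: +0 fires, +1 burnt (F count now 0)
Fire out after step 6
Initially T: 22, now '.': 29
Total burnt (originally-T cells now '.'): 21

Answer: 21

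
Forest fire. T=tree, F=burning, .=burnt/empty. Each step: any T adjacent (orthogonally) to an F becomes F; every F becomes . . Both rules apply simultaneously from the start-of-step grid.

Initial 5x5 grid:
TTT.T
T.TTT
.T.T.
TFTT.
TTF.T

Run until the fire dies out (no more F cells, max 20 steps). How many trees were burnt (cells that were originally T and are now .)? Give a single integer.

Step 1: +4 fires, +2 burnt (F count now 4)
Step 2: +2 fires, +4 burnt (F count now 2)
Step 3: +1 fires, +2 burnt (F count now 1)
Step 4: +1 fires, +1 burnt (F count now 1)
Step 5: +2 fires, +1 burnt (F count now 2)
Step 6: +2 fires, +2 burnt (F count now 2)
Step 7: +1 fires, +2 burnt (F count now 1)
Step 8: +1 fires, +1 burnt (F count now 1)
Step 9: +1 fires, +1 burnt (F count now 1)
Step 10: +0 fires, +1 burnt (F count now 0)
Fire out after step 10
Initially T: 16, now '.': 24
Total burnt (originally-T cells now '.'): 15

Answer: 15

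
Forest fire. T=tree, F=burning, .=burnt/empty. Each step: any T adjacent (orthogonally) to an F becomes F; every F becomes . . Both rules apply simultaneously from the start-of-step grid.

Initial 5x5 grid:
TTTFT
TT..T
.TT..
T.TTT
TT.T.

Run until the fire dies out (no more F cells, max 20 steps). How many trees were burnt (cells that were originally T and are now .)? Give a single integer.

Answer: 13

Derivation:
Step 1: +2 fires, +1 burnt (F count now 2)
Step 2: +2 fires, +2 burnt (F count now 2)
Step 3: +2 fires, +2 burnt (F count now 2)
Step 4: +2 fires, +2 burnt (F count now 2)
Step 5: +1 fires, +2 burnt (F count now 1)
Step 6: +1 fires, +1 burnt (F count now 1)
Step 7: +1 fires, +1 burnt (F count now 1)
Step 8: +2 fires, +1 burnt (F count now 2)
Step 9: +0 fires, +2 burnt (F count now 0)
Fire out after step 9
Initially T: 16, now '.': 22
Total burnt (originally-T cells now '.'): 13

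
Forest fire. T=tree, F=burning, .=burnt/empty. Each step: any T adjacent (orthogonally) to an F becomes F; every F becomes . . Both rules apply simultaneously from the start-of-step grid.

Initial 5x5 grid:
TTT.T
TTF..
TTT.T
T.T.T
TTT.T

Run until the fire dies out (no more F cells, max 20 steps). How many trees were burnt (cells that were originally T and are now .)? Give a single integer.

Step 1: +3 fires, +1 burnt (F count now 3)
Step 2: +4 fires, +3 burnt (F count now 4)
Step 3: +3 fires, +4 burnt (F count now 3)
Step 4: +2 fires, +3 burnt (F count now 2)
Step 5: +1 fires, +2 burnt (F count now 1)
Step 6: +0 fires, +1 burnt (F count now 0)
Fire out after step 6
Initially T: 17, now '.': 21
Total burnt (originally-T cells now '.'): 13

Answer: 13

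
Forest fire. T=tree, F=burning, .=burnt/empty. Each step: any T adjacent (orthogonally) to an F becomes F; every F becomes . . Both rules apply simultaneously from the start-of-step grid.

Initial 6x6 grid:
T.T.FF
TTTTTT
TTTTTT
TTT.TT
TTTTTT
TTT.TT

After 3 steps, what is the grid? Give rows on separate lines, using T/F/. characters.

Step 1: 2 trees catch fire, 2 burn out
  T.T...
  TTTTFF
  TTTTTT
  TTT.TT
  TTTTTT
  TTT.TT
Step 2: 3 trees catch fire, 2 burn out
  T.T...
  TTTF..
  TTTTFF
  TTT.TT
  TTTTTT
  TTT.TT
Step 3: 4 trees catch fire, 3 burn out
  T.T...
  TTF...
  TTTF..
  TTT.FF
  TTTTTT
  TTT.TT

T.T...
TTF...
TTTF..
TTT.FF
TTTTTT
TTT.TT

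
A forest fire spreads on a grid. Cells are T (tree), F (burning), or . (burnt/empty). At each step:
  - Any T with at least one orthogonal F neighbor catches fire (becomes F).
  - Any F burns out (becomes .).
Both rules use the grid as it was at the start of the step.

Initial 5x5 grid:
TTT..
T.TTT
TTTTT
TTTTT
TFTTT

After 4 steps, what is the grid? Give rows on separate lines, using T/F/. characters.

Step 1: 3 trees catch fire, 1 burn out
  TTT..
  T.TTT
  TTTTT
  TFTTT
  F.FTT
Step 2: 4 trees catch fire, 3 burn out
  TTT..
  T.TTT
  TFTTT
  F.FTT
  ...FT
Step 3: 4 trees catch fire, 4 burn out
  TTT..
  T.TTT
  F.FTT
  ...FT
  ....F
Step 4: 4 trees catch fire, 4 burn out
  TTT..
  F.FTT
  ...FT
  ....F
  .....

TTT..
F.FTT
...FT
....F
.....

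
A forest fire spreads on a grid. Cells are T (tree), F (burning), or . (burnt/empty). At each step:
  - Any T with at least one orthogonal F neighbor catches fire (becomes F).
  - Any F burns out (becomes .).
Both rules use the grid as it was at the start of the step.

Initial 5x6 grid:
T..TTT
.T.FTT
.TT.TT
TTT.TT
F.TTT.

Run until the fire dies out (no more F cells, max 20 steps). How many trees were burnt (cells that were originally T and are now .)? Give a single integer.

Step 1: +3 fires, +2 burnt (F count now 3)
Step 2: +4 fires, +3 burnt (F count now 4)
Step 3: +5 fires, +4 burnt (F count now 5)
Step 4: +5 fires, +5 burnt (F count now 5)
Step 5: +1 fires, +5 burnt (F count now 1)
Step 6: +0 fires, +1 burnt (F count now 0)
Fire out after step 6
Initially T: 19, now '.': 29
Total burnt (originally-T cells now '.'): 18

Answer: 18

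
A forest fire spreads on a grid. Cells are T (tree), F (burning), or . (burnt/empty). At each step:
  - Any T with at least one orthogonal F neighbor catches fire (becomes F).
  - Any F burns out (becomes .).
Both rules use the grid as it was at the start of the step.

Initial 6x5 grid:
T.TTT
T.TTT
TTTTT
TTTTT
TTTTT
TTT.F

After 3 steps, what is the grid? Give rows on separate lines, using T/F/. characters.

Step 1: 1 trees catch fire, 1 burn out
  T.TTT
  T.TTT
  TTTTT
  TTTTT
  TTTTF
  TTT..
Step 2: 2 trees catch fire, 1 burn out
  T.TTT
  T.TTT
  TTTTT
  TTTTF
  TTTF.
  TTT..
Step 3: 3 trees catch fire, 2 burn out
  T.TTT
  T.TTT
  TTTTF
  TTTF.
  TTF..
  TTT..

T.TTT
T.TTT
TTTTF
TTTF.
TTF..
TTT..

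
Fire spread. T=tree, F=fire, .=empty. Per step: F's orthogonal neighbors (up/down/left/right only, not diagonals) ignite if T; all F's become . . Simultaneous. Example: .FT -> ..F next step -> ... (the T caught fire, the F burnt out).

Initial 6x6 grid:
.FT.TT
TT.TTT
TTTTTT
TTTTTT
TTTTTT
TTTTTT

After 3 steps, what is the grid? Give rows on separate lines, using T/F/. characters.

Step 1: 2 trees catch fire, 1 burn out
  ..F.TT
  TF.TTT
  TTTTTT
  TTTTTT
  TTTTTT
  TTTTTT
Step 2: 2 trees catch fire, 2 burn out
  ....TT
  F..TTT
  TFTTTT
  TTTTTT
  TTTTTT
  TTTTTT
Step 3: 3 trees catch fire, 2 burn out
  ....TT
  ...TTT
  F.FTTT
  TFTTTT
  TTTTTT
  TTTTTT

....TT
...TTT
F.FTTT
TFTTTT
TTTTTT
TTTTTT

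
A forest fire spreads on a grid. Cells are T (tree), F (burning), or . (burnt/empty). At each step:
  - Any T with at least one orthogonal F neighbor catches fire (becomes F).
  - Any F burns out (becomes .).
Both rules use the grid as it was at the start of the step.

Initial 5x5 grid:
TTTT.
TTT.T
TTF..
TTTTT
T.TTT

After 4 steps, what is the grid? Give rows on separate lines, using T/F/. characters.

Step 1: 3 trees catch fire, 1 burn out
  TTTT.
  TTF.T
  TF...
  TTFTT
  T.TTT
Step 2: 6 trees catch fire, 3 burn out
  TTFT.
  TF..T
  F....
  TF.FT
  T.FTT
Step 3: 6 trees catch fire, 6 burn out
  TF.F.
  F...T
  .....
  F...F
  T..FT
Step 4: 3 trees catch fire, 6 burn out
  F....
  ....T
  .....
  .....
  F...F

F....
....T
.....
.....
F...F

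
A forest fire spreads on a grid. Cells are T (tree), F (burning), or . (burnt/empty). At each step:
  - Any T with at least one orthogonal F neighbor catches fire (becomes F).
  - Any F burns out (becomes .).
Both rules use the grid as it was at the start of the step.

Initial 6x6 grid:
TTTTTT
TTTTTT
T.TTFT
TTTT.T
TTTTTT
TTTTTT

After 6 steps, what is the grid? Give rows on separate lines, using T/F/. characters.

Step 1: 3 trees catch fire, 1 burn out
  TTTTTT
  TTTTFT
  T.TF.F
  TTTT.T
  TTTTTT
  TTTTTT
Step 2: 6 trees catch fire, 3 burn out
  TTTTFT
  TTTF.F
  T.F...
  TTTF.F
  TTTTTT
  TTTTTT
Step 3: 6 trees catch fire, 6 burn out
  TTTF.F
  TTF...
  T.....
  TTF...
  TTTFTF
  TTTTTT
Step 4: 7 trees catch fire, 6 burn out
  TTF...
  TF....
  T.....
  TF....
  TTF.F.
  TTTFTF
Step 5: 6 trees catch fire, 7 burn out
  TF....
  F.....
  T.....
  F.....
  TF....
  TTF.F.
Step 6: 4 trees catch fire, 6 burn out
  F.....
  ......
  F.....
  ......
  F.....
  TF....

F.....
......
F.....
......
F.....
TF....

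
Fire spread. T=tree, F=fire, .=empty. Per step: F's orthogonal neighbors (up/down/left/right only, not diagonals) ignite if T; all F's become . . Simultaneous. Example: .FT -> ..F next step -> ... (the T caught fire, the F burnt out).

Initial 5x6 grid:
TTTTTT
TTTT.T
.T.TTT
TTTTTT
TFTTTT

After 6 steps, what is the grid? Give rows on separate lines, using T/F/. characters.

Step 1: 3 trees catch fire, 1 burn out
  TTTTTT
  TTTT.T
  .T.TTT
  TFTTTT
  F.FTTT
Step 2: 4 trees catch fire, 3 burn out
  TTTTTT
  TTTT.T
  .F.TTT
  F.FTTT
  ...FTT
Step 3: 3 trees catch fire, 4 burn out
  TTTTTT
  TFTT.T
  ...TTT
  ...FTT
  ....FT
Step 4: 6 trees catch fire, 3 burn out
  TFTTTT
  F.FT.T
  ...FTT
  ....FT
  .....F
Step 5: 5 trees catch fire, 6 burn out
  F.FTTT
  ...F.T
  ....FT
  .....F
  ......
Step 6: 2 trees catch fire, 5 burn out
  ...FTT
  .....T
  .....F
  ......
  ......

...FTT
.....T
.....F
......
......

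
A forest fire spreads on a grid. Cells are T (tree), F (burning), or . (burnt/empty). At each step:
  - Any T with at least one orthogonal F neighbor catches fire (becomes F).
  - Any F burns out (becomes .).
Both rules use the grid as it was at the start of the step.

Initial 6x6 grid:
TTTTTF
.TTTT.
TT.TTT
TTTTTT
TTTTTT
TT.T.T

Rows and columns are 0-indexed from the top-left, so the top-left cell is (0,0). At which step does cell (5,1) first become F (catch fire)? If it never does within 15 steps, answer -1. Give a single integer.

Step 1: cell (5,1)='T' (+1 fires, +1 burnt)
Step 2: cell (5,1)='T' (+2 fires, +1 burnt)
Step 3: cell (5,1)='T' (+3 fires, +2 burnt)
Step 4: cell (5,1)='T' (+5 fires, +3 burnt)
Step 5: cell (5,1)='T' (+5 fires, +5 burnt)
Step 6: cell (5,1)='T' (+4 fires, +5 burnt)
Step 7: cell (5,1)='T' (+5 fires, +4 burnt)
Step 8: cell (5,1)='T' (+2 fires, +5 burnt)
Step 9: cell (5,1)='F' (+2 fires, +2 burnt)
  -> target ignites at step 9
Step 10: cell (5,1)='.' (+1 fires, +2 burnt)
Step 11: cell (5,1)='.' (+0 fires, +1 burnt)
  fire out at step 11

9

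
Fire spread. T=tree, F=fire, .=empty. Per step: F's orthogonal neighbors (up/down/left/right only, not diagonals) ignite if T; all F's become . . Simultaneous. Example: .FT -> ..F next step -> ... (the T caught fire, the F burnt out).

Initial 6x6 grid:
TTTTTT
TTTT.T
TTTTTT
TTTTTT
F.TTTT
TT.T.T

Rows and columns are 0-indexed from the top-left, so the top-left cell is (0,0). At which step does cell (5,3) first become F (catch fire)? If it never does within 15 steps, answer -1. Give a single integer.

Step 1: cell (5,3)='T' (+2 fires, +1 burnt)
Step 2: cell (5,3)='T' (+3 fires, +2 burnt)
Step 3: cell (5,3)='T' (+3 fires, +3 burnt)
Step 4: cell (5,3)='T' (+5 fires, +3 burnt)
Step 5: cell (5,3)='T' (+5 fires, +5 burnt)
Step 6: cell (5,3)='F' (+6 fires, +5 burnt)
  -> target ignites at step 6
Step 7: cell (5,3)='.' (+3 fires, +6 burnt)
Step 8: cell (5,3)='.' (+3 fires, +3 burnt)
Step 9: cell (5,3)='.' (+1 fires, +3 burnt)
Step 10: cell (5,3)='.' (+0 fires, +1 burnt)
  fire out at step 10

6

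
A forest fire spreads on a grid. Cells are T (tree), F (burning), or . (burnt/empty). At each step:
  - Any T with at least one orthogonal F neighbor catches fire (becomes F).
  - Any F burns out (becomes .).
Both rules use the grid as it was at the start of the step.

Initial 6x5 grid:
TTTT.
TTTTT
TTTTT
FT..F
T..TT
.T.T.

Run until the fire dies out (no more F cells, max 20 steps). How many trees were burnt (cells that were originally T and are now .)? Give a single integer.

Answer: 19

Derivation:
Step 1: +5 fires, +2 burnt (F count now 5)
Step 2: +5 fires, +5 burnt (F count now 5)
Step 3: +5 fires, +5 burnt (F count now 5)
Step 4: +3 fires, +5 burnt (F count now 3)
Step 5: +1 fires, +3 burnt (F count now 1)
Step 6: +0 fires, +1 burnt (F count now 0)
Fire out after step 6
Initially T: 20, now '.': 29
Total burnt (originally-T cells now '.'): 19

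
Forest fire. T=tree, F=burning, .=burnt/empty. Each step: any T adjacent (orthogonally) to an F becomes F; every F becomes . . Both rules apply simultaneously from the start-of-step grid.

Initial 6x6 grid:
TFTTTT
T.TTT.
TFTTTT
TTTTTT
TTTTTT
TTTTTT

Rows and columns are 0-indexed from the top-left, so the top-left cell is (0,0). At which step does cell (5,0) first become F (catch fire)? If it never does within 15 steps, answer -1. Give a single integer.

Step 1: cell (5,0)='T' (+5 fires, +2 burnt)
Step 2: cell (5,0)='T' (+7 fires, +5 burnt)
Step 3: cell (5,0)='T' (+7 fires, +7 burnt)
Step 4: cell (5,0)='F' (+7 fires, +7 burnt)
  -> target ignites at step 4
Step 5: cell (5,0)='.' (+3 fires, +7 burnt)
Step 6: cell (5,0)='.' (+2 fires, +3 burnt)
Step 7: cell (5,0)='.' (+1 fires, +2 burnt)
Step 8: cell (5,0)='.' (+0 fires, +1 burnt)
  fire out at step 8

4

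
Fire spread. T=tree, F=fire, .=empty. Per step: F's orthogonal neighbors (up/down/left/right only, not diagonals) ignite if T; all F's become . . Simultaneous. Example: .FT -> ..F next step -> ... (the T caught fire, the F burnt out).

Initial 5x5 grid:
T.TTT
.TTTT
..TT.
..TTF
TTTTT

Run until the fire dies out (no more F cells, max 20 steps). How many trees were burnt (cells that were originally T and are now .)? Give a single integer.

Step 1: +2 fires, +1 burnt (F count now 2)
Step 2: +3 fires, +2 burnt (F count now 3)
Step 3: +3 fires, +3 burnt (F count now 3)
Step 4: +4 fires, +3 burnt (F count now 4)
Step 5: +4 fires, +4 burnt (F count now 4)
Step 6: +0 fires, +4 burnt (F count now 0)
Fire out after step 6
Initially T: 17, now '.': 24
Total burnt (originally-T cells now '.'): 16

Answer: 16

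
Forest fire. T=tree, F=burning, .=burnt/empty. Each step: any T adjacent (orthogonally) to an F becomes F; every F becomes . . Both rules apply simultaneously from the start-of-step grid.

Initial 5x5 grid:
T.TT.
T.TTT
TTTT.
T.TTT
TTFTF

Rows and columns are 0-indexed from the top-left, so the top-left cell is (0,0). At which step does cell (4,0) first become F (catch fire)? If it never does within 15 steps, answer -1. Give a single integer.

Step 1: cell (4,0)='T' (+4 fires, +2 burnt)
Step 2: cell (4,0)='F' (+3 fires, +4 burnt)
  -> target ignites at step 2
Step 3: cell (4,0)='.' (+4 fires, +3 burnt)
Step 4: cell (4,0)='.' (+3 fires, +4 burnt)
Step 5: cell (4,0)='.' (+3 fires, +3 burnt)
Step 6: cell (4,0)='.' (+1 fires, +3 burnt)
Step 7: cell (4,0)='.' (+0 fires, +1 burnt)
  fire out at step 7

2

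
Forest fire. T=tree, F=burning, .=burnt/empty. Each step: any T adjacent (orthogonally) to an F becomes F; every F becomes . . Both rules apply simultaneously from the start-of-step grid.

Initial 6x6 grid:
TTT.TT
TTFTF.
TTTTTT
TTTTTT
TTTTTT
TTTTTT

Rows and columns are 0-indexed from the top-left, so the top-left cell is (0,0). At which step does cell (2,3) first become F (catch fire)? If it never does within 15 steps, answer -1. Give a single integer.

Step 1: cell (2,3)='T' (+6 fires, +2 burnt)
Step 2: cell (2,3)='F' (+8 fires, +6 burnt)
  -> target ignites at step 2
Step 3: cell (2,3)='.' (+7 fires, +8 burnt)
Step 4: cell (2,3)='.' (+6 fires, +7 burnt)
Step 5: cell (2,3)='.' (+4 fires, +6 burnt)
Step 6: cell (2,3)='.' (+1 fires, +4 burnt)
Step 7: cell (2,3)='.' (+0 fires, +1 burnt)
  fire out at step 7

2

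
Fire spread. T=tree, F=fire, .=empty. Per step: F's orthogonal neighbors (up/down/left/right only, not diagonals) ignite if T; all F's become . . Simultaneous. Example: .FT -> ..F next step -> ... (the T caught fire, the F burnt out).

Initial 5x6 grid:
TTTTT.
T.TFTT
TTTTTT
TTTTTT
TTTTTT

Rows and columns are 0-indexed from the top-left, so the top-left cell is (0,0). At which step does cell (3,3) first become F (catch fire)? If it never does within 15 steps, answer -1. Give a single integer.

Step 1: cell (3,3)='T' (+4 fires, +1 burnt)
Step 2: cell (3,3)='F' (+6 fires, +4 burnt)
  -> target ignites at step 2
Step 3: cell (3,3)='.' (+6 fires, +6 burnt)
Step 4: cell (3,3)='.' (+6 fires, +6 burnt)
Step 5: cell (3,3)='.' (+4 fires, +6 burnt)
Step 6: cell (3,3)='.' (+1 fires, +4 burnt)
Step 7: cell (3,3)='.' (+0 fires, +1 burnt)
  fire out at step 7

2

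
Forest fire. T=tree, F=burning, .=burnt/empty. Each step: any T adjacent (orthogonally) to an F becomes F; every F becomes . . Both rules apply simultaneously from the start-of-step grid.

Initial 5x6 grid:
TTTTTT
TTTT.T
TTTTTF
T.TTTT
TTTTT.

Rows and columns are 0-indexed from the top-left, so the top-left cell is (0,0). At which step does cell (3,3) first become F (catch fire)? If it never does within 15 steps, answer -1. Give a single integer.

Step 1: cell (3,3)='T' (+3 fires, +1 burnt)
Step 2: cell (3,3)='T' (+3 fires, +3 burnt)
Step 3: cell (3,3)='F' (+5 fires, +3 burnt)
  -> target ignites at step 3
Step 4: cell (3,3)='.' (+5 fires, +5 burnt)
Step 5: cell (3,3)='.' (+4 fires, +5 burnt)
Step 6: cell (3,3)='.' (+4 fires, +4 burnt)
Step 7: cell (3,3)='.' (+2 fires, +4 burnt)
Step 8: cell (3,3)='.' (+0 fires, +2 burnt)
  fire out at step 8

3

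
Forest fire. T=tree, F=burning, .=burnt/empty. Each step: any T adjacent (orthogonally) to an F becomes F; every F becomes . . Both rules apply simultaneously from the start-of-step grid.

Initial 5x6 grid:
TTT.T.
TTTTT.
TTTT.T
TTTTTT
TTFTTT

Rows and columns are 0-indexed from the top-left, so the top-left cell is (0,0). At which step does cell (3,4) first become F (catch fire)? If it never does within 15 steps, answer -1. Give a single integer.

Step 1: cell (3,4)='T' (+3 fires, +1 burnt)
Step 2: cell (3,4)='T' (+5 fires, +3 burnt)
Step 3: cell (3,4)='F' (+6 fires, +5 burnt)
  -> target ignites at step 3
Step 4: cell (3,4)='.' (+5 fires, +6 burnt)
Step 5: cell (3,4)='.' (+4 fires, +5 burnt)
Step 6: cell (3,4)='.' (+2 fires, +4 burnt)
Step 7: cell (3,4)='.' (+0 fires, +2 burnt)
  fire out at step 7

3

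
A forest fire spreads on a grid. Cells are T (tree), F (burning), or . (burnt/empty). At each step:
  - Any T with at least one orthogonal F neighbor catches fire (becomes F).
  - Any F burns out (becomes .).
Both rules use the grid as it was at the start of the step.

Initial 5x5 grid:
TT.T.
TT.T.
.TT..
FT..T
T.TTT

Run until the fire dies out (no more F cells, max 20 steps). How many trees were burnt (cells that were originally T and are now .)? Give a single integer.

Step 1: +2 fires, +1 burnt (F count now 2)
Step 2: +1 fires, +2 burnt (F count now 1)
Step 3: +2 fires, +1 burnt (F count now 2)
Step 4: +2 fires, +2 burnt (F count now 2)
Step 5: +1 fires, +2 burnt (F count now 1)
Step 6: +0 fires, +1 burnt (F count now 0)
Fire out after step 6
Initially T: 14, now '.': 19
Total burnt (originally-T cells now '.'): 8

Answer: 8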